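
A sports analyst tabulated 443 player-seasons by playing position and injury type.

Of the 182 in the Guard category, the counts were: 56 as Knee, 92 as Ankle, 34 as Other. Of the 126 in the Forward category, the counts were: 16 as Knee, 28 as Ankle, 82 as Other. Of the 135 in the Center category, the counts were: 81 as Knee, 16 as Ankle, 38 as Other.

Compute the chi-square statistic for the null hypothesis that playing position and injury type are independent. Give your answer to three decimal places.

133.972

Row totals: 182, 126, 135. Column totals: 153, 136, 154. Grand total N = 443.
Expected counts (row total × column total / N):
  Guard, Knee: 182×153/443 = 62.85779
  Guard, Ankle: 182×136/443 = 55.87359
  Guard, Other: 182×154/443 = 63.26862
  Forward, Knee: 126×153/443 = 43.51693
  Forward, Ankle: 126×136/443 = 38.68172
  Forward, Other: 126×154/443 = 43.80135
  Center, Knee: 135×153/443 = 46.62528
  Center, Ankle: 135×136/443 = 41.44470
  Center, Other: 135×154/443 = 46.93002
Contributions (O − E)²/E:
  (56 − 62.85779)²/62.85779 = 0.7482
  (92 − 55.87359)²/55.87359 = 23.3584
  (34 − 63.26862)²/63.26862 = 13.5399
  (16 − 43.51693)²/43.51693 = 17.3997
  (28 − 38.68172)²/38.68172 = 2.9497
  (82 − 43.80135)²/43.80135 = 33.3126
  (81 − 46.62528)²/46.62528 = 25.3429
  (16 − 41.44470)²/41.44470 = 15.6216
  (38 − 46.93002)²/46.93002 = 1.6992
χ² = 0.7482 + 23.3584 + 13.5399 + 17.3997 + 2.9497 + 33.3126 + 25.3429 + 15.6216 + 1.6992 = 133.972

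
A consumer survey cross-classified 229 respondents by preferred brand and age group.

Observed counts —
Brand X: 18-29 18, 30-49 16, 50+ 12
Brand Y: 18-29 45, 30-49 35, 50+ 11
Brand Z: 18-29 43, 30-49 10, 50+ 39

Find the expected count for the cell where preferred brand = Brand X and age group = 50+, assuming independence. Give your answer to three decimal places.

Row total (Brand X) = 46; column total (50+) = 62; grand total N = 229.
Expected count = (row total × column total) / N = 46 × 62 / 229 = 12.454.

12.454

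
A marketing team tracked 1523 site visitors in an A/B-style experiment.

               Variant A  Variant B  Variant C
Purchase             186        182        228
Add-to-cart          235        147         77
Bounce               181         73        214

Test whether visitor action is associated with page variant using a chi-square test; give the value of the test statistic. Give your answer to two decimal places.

Row totals: 596, 459, 468. Column totals: 602, 402, 519. Grand total N = 1523.
Expected counts (row total × column total / N):
  Purchase, Variant A: 596×602/1523 = 235.582
  Purchase, Variant B: 596×402/1523 = 157.316
  Purchase, Variant C: 596×519/1523 = 203.102
  Add-to-cart, Variant A: 459×602/1523 = 181.430
  Add-to-cart, Variant B: 459×402/1523 = 121.154
  Add-to-cart, Variant C: 459×519/1523 = 156.416
  Bounce, Variant A: 468×602/1523 = 184.988
  Bounce, Variant B: 468×402/1523 = 123.530
  Bounce, Variant C: 468×519/1523 = 159.483
Contributions (O − E)²/E:
  (186 − 235.582)²/235.582 = 10.4353
  (182 − 157.316)²/157.316 = 3.8731
  (228 − 203.102)²/203.102 = 3.0522
  (235 − 181.430)²/181.430 = 15.8174
  (147 − 121.154)²/121.154 = 5.5138
  (77 − 156.416)²/156.416 = 40.3213
  (181 − 184.988)²/184.988 = 0.0860
  (73 − 123.530)²/123.530 = 20.6693
  (214 − 159.483)²/159.483 = 18.6359
χ² = 10.4353 + 3.8731 + 3.0522 + 15.8174 + 5.5138 + 40.3213 + 0.0860 + 20.6693 + 18.6359 = 118.40

118.40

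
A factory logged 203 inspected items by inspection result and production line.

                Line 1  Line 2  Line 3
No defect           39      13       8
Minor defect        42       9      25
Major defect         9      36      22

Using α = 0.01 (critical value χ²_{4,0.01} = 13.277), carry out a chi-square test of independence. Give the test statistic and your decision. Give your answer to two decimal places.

Row totals: 60, 76, 67. Column totals: 90, 58, 55. Grand total N = 203.
Expected counts (row total × column total / N):
  No defect, Line 1: 60×90/203 = 26.601
  No defect, Line 2: 60×58/203 = 17.143
  No defect, Line 3: 60×55/203 = 16.256
  Minor defect, Line 1: 76×90/203 = 33.695
  Minor defect, Line 2: 76×58/203 = 21.714
  Minor defect, Line 3: 76×55/203 = 20.591
  Major defect, Line 1: 67×90/203 = 29.704
  Major defect, Line 2: 67×58/203 = 19.143
  Major defect, Line 3: 67×55/203 = 18.153
Contributions (O − E)²/E:
  (39 − 26.601)²/26.601 = 5.7793
  (13 − 17.143)²/17.143 = 1.0013
  (8 − 16.256)²/16.256 = 4.1930
  (42 − 33.695)²/33.695 = 2.0470
  (9 − 21.714)²/21.714 = 7.4443
  (25 − 20.591)²/20.591 = 0.9441
  (9 − 29.704)²/29.704 = 14.4309
  (36 − 19.143)²/19.143 = 14.8440
  (22 − 18.153)²/18.153 = 0.8153
χ² = 5.7793 + 1.0013 + 4.1930 + 2.0470 + 7.4443 + 0.9441 + 14.4309 + 14.8440 + 0.8153 = 51.50
df = (3−1)(3−1) = 4. Since 51.50 > 13.277, reject the null hypothesis of independence at α = 0.01.

51.50; reject H₀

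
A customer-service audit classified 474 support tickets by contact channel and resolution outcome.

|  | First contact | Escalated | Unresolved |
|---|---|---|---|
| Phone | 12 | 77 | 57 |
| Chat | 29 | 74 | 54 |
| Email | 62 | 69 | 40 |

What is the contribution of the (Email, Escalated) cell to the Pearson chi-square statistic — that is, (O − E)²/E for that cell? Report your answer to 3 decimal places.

1.354

Row total (Email) = 171; column total (Escalated) = 220; N = 474.
Expected count E = 171 × 220 / 474 = 79.3671.
Contribution = (O − E)²/E = (69 − 79.3671)² / 79.3671 = 1.354.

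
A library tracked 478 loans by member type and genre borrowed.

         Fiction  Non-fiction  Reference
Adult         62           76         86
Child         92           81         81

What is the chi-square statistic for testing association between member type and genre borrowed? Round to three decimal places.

4.287

Row totals: 224, 254. Column totals: 154, 157, 167. Grand total N = 478.
Expected counts (row total × column total / N):
  Adult, Fiction: 224×154/478 = 72.1674
  Adult, Non-fiction: 224×157/478 = 73.5732
  Adult, Reference: 224×167/478 = 78.2594
  Child, Fiction: 254×154/478 = 81.8326
  Child, Non-fiction: 254×157/478 = 83.4268
  Child, Reference: 254×167/478 = 88.7406
Contributions (O − E)²/E:
  (62 − 72.1674)²/72.1674 = 1.4324
  (76 − 73.5732)²/73.5732 = 0.0800
  (86 − 78.2594)²/78.2594 = 0.7656
  (92 − 81.8326)²/81.8326 = 1.2633
  (81 − 83.4268)²/83.4268 = 0.0706
  (81 − 88.7406)²/88.7406 = 0.6752
χ² = 1.4324 + 0.0800 + 0.7656 + 1.2633 + 0.0706 + 0.6752 = 4.287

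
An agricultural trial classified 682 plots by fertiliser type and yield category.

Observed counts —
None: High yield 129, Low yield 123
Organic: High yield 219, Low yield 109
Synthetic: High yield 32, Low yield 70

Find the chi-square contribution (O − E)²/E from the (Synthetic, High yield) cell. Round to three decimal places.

Row total (Synthetic) = 102; column total (High yield) = 380; N = 682.
Expected count E = 102 × 380 / 682 = 56.8328.
Contribution = (O − E)²/E = (32 − 56.8328)² / 56.8328 = 10.851.

10.851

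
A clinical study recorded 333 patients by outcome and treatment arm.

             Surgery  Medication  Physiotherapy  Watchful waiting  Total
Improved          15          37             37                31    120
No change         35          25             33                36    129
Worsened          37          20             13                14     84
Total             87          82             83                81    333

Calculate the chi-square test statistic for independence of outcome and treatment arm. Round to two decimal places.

29.78

Grand total N = 333.
Expected counts (row total × column total / N):
  Improved, Surgery: 120×87/333 = 31.3514
  Improved, Medication: 120×82/333 = 29.5495
  Improved, Physiotherapy: 120×83/333 = 29.9099
  Improved, Watchful waiting: 120×81/333 = 29.1892
  No change, Surgery: 129×87/333 = 33.7027
  No change, Medication: 129×82/333 = 31.7658
  No change, Physiotherapy: 129×83/333 = 32.1532
  No change, Watchful waiting: 129×81/333 = 31.3784
  Worsened, Surgery: 84×87/333 = 21.9459
  Worsened, Medication: 84×82/333 = 20.6847
  Worsened, Physiotherapy: 84×83/333 = 20.9369
  Worsened, Watchful waiting: 84×81/333 = 20.4324
Contributions (O − E)²/E:
  (15 − 31.3514)²/31.3514 = 8.5281
  (37 − 29.5495)²/29.5495 = 1.8785
  (37 − 29.9099)²/29.9099 = 1.6807
  (31 − 29.1892)²/29.1892 = 0.1123
  (35 − 33.7027)²/33.7027 = 0.0499
  (25 − 31.7658)²/31.7658 = 1.4410
  (33 − 32.1532)²/32.1532 = 0.0223
  (36 − 31.3784)²/31.3784 = 0.6807
  (37 − 21.9459)²/21.9459 = 10.3266
  (20 − 20.6847)²/20.6847 = 0.0227
  (13 − 20.9369)²/20.9369 = 3.0088
  (14 − 20.4324)²/20.4324 = 2.0250
χ² = 8.5281 + 1.8785 + 1.6807 + 0.1123 + 0.0499 + 1.4410 + 0.0223 + 0.6807 + 10.3266 + 0.0227 + 3.0088 + 2.0250 = 29.78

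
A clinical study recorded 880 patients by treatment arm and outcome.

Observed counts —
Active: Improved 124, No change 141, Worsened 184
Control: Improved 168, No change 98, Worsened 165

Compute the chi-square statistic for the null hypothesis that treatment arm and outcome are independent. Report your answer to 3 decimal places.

Row totals: 449, 431. Column totals: 292, 239, 349. Grand total N = 880.
Expected counts (row total × column total / N):
  Active, Improved: 449×292/880 = 148.9864
  Active, No change: 449×239/880 = 121.9443
  Active, Worsened: 449×349/880 = 178.0693
  Control, Improved: 431×292/880 = 143.0136
  Control, No change: 431×239/880 = 117.0557
  Control, Worsened: 431×349/880 = 170.9307
Contributions (O − E)²/E:
  (124 − 148.9864)²/148.9864 = 4.1905
  (141 − 121.9443)²/121.9443 = 2.9778
  (184 − 178.0693)²/178.0693 = 0.1975
  (168 − 143.0136)²/143.0136 = 4.3655
  (98 − 117.0557)²/117.0557 = 3.1021
  (165 − 170.9307)²/170.9307 = 0.2058
χ² = 4.1905 + 2.9778 + 0.1975 + 4.3655 + 3.1021 + 0.2058 = 15.039

15.039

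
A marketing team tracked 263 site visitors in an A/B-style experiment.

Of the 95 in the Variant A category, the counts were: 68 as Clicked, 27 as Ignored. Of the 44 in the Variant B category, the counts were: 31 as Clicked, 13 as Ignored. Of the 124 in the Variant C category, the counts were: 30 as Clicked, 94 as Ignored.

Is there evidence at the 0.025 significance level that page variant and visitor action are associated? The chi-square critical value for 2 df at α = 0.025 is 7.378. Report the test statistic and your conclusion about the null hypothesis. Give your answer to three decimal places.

Row totals: 95, 44, 124. Column totals: 129, 134. Grand total N = 263.
Expected counts (row total × column total / N):
  Variant A, Clicked: 95×129/263 = 46.5970
  Variant A, Ignored: 95×134/263 = 48.4030
  Variant B, Clicked: 44×129/263 = 21.5817
  Variant B, Ignored: 44×134/263 = 22.4183
  Variant C, Clicked: 124×129/263 = 60.8213
  Variant C, Ignored: 124×134/263 = 63.1787
Contributions (O − E)²/E:
  (68 − 46.5970)²/46.5970 = 9.8309
  (27 − 48.4030)²/48.4030 = 9.4640
  (31 − 21.5817)²/21.5817 = 4.1102
  (13 − 22.4183)²/22.4183 = 3.9568
  (30 − 60.8213)²/60.8213 = 15.6187
  (94 − 63.1787)²/63.1787 = 15.0360
χ² = 9.8309 + 9.4640 + 4.1102 + 3.9568 + 15.6187 + 15.0360 = 58.017
df = (3−1)(2−1) = 2. Since 58.017 > 7.378, reject the null hypothesis of independence at α = 0.025.

58.017; reject H₀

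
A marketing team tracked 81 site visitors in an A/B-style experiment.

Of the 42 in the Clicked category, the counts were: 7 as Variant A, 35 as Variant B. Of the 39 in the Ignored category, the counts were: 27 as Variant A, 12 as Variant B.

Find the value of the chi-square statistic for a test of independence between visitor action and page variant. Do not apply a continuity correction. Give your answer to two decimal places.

22.94

Row totals: 42, 39. Column totals: 34, 47. Grand total N = 81.
Expected counts (row total × column total / N):
  Clicked, Variant A: 42×34/81 = 17.630
  Clicked, Variant B: 42×47/81 = 24.370
  Ignored, Variant A: 39×34/81 = 16.370
  Ignored, Variant B: 39×47/81 = 22.630
Contributions (O − E)²/E:
  (7 − 17.630)²/17.630 = 6.4094
  (35 − 24.370)²/24.370 = 4.6367
  (27 − 16.370)²/16.370 = 6.9027
  (12 − 22.630)²/22.630 = 4.9932
χ² = 6.4094 + 4.6367 + 6.9027 + 4.9932 = 22.94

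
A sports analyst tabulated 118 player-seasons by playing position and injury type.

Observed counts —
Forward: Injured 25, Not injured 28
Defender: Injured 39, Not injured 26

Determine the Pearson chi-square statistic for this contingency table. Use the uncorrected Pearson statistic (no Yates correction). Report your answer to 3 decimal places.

Row totals: 53, 65. Column totals: 64, 54. Grand total N = 118.
Expected counts (row total × column total / N):
  Forward, Injured: 53×64/118 = 28.7458
  Forward, Not injured: 53×54/118 = 24.2542
  Defender, Injured: 65×64/118 = 35.2542
  Defender, Not injured: 65×54/118 = 29.7458
Contributions (O − E)²/E:
  (25 − 28.7458)²/28.7458 = 0.4881
  (28 − 24.2542)²/24.2542 = 0.5785
  (39 − 35.2542)²/35.2542 = 0.3980
  (26 − 29.7458)²/29.7458 = 0.4717
χ² = 0.4881 + 0.5785 + 0.3980 + 0.4717 = 1.936

1.936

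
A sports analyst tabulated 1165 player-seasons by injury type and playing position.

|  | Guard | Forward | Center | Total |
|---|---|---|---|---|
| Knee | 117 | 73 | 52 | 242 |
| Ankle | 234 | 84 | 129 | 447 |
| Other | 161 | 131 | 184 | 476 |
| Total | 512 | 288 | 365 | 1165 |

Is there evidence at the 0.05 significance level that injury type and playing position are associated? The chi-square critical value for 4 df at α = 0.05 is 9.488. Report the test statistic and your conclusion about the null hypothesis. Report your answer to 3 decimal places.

46.620; reject H₀

Grand total N = 1165.
Expected counts (row total × column total / N):
  Knee, Guard: 242×512/1165 = 106.355365
  Knee, Forward: 242×288/1165 = 59.824893
  Knee, Center: 242×365/1165 = 75.819742
  Ankle, Guard: 447×512/1165 = 196.449785
  Ankle, Forward: 447×288/1165 = 110.503004
  Ankle, Center: 447×365/1165 = 140.047210
  Other, Guard: 476×512/1165 = 209.194850
  Other, Forward: 476×288/1165 = 117.672103
  Other, Center: 476×365/1165 = 149.133047
Contributions (O − E)²/E:
  (117 − 106.355365)²/106.355365 = 1.0654
  (73 − 59.824893)²/59.824893 = 2.9015
  (52 − 75.819742)²/75.819742 = 7.4833
  (234 − 196.449785)²/196.449785 = 7.1775
  (84 − 110.503004)²/110.503004 = 6.3565
  (129 − 140.047210)²/140.047210 = 0.8714
  (161 − 209.194850)²/209.194850 = 11.1033
  (131 − 117.672103)²/117.672103 = 1.5096
  (184 − 149.133047)²/149.133047 = 8.1518
χ² = 1.0654 + 2.9015 + 7.4833 + 7.1775 + 6.3565 + 0.8714 + 11.1033 + 1.5096 + 8.1518 = 46.620
df = (3−1)(3−1) = 4. Since 46.620 > 9.488, reject the null hypothesis of independence at α = 0.05.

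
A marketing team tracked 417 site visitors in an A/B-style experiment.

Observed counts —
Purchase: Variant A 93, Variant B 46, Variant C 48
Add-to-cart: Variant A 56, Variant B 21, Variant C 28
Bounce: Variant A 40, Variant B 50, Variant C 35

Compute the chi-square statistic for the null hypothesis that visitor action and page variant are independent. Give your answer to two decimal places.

16.92

Row totals: 187, 105, 125. Column totals: 189, 117, 111. Grand total N = 417.
Expected counts (row total × column total / N):
  Purchase, Variant A: 187×189/417 = 84.755
  Purchase, Variant B: 187×117/417 = 52.468
  Purchase, Variant C: 187×111/417 = 49.777
  Add-to-cart, Variant A: 105×189/417 = 47.590
  Add-to-cart, Variant B: 105×117/417 = 29.460
  Add-to-cart, Variant C: 105×111/417 = 27.950
  Bounce, Variant A: 125×189/417 = 56.655
  Bounce, Variant B: 125×117/417 = 35.072
  Bounce, Variant C: 125×111/417 = 33.273
Contributions (O − E)²/E:
  (93 − 84.755)²/84.755 = 0.8021
  (46 − 52.468)²/52.468 = 0.7973
  (48 − 49.777)²/49.777 = 0.0634
  (56 − 47.590)²/47.590 = 1.4862
  (21 − 29.460)²/29.460 = 2.4295
  (28 − 27.950)²/27.950 = 0.0001
  (40 − 56.655)²/56.655 = 4.8961
  (50 − 35.072)²/35.072 = 6.3539
  (35 − 33.273)²/33.273 = 0.0896
χ² = 0.8021 + 0.7973 + 0.0634 + 1.4862 + 2.4295 + 0.0001 + 4.8961 + 6.3539 + 0.0896 = 16.92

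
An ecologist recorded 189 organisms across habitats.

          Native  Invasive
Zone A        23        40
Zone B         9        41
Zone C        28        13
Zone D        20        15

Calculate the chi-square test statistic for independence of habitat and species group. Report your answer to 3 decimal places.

27.466

Row totals: 63, 50, 41, 35. Column totals: 80, 109. Grand total N = 189.
Expected counts (row total × column total / N):
  Zone A, Native: 63×80/189 = 26.6667
  Zone A, Invasive: 63×109/189 = 36.3333
  Zone B, Native: 50×80/189 = 21.1640
  Zone B, Invasive: 50×109/189 = 28.8360
  Zone C, Native: 41×80/189 = 17.3545
  Zone C, Invasive: 41×109/189 = 23.6455
  Zone D, Native: 35×80/189 = 14.8148
  Zone D, Invasive: 35×109/189 = 20.1852
Contributions (O − E)²/E:
  (23 − 26.6667)²/26.6667 = 0.5042
  (40 − 36.3333)²/36.3333 = 0.3700
  (9 − 21.1640)²/21.1640 = 6.9913
  (41 − 28.8360)²/28.8360 = 5.1312
  (28 − 17.3545)²/17.3545 = 6.5301
  (13 − 23.6455)²/23.6455 = 4.7927
  (20 − 14.8148)²/14.8148 = 1.8148
  (15 − 20.1852)²/20.1852 = 1.3320
χ² = 0.5042 + 0.3700 + 6.9913 + 5.1312 + 6.5301 + 4.7927 + 1.8148 + 1.3320 = 27.466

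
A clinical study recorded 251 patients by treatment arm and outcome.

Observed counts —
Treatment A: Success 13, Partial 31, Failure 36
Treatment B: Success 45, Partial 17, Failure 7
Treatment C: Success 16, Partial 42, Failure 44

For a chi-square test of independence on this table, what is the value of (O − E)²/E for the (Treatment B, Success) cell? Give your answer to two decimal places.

29.89

Row total (Treatment B) = 69; column total (Success) = 74; N = 251.
Expected count E = 69 × 74 / 251 = 20.3426.
Contribution = (O − E)²/E = (45 − 20.3426)² / 20.3426 = 29.89.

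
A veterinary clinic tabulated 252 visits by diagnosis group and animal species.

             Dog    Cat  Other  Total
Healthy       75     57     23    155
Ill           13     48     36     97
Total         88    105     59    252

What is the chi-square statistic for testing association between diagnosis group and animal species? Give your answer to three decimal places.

Grand total N = 252.
Expected counts (row total × column total / N):
  Healthy, Dog: 155×88/252 = 54.12698
  Healthy, Cat: 155×105/252 = 64.58333
  Healthy, Other: 155×59/252 = 36.28968
  Ill, Dog: 97×88/252 = 33.87302
  Ill, Cat: 97×105/252 = 40.41667
  Ill, Other: 97×59/252 = 22.71032
Contributions (O − E)²/E:
  (75 − 54.12698)²/54.12698 = 8.0493
  (57 − 64.58333)²/64.58333 = 0.8904
  (23 − 36.28968)²/36.28968 = 4.8668
  (13 − 33.87302)²/33.87302 = 12.8622
  (48 − 40.41667)²/40.41667 = 1.4229
  (36 − 22.71032)²/22.71032 = 7.7769
χ² = 8.0493 + 0.8904 + 4.8668 + 12.8622 + 1.4229 + 7.7769 = 35.869

35.869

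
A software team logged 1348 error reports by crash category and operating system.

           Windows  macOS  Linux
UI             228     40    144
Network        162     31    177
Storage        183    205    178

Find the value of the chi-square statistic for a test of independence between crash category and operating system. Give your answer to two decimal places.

Row totals: 412, 370, 566. Column totals: 573, 276, 499. Grand total N = 1348.
Expected counts (row total × column total / N):
  UI, Windows: 412×573/1348 = 175.131
  UI, macOS: 412×276/1348 = 84.356
  UI, Linux: 412×499/1348 = 152.513
  Network, Windows: 370×573/1348 = 157.277
  Network, macOS: 370×276/1348 = 75.757
  Network, Linux: 370×499/1348 = 136.966
  Storage, Windows: 566×573/1348 = 240.592
  Storage, macOS: 566×276/1348 = 115.887
  Storage, Linux: 566×499/1348 = 209.521
Contributions (O − E)²/E:
  (228 − 175.131)²/175.131 = 15.9602
  (40 − 84.356)²/84.356 = 23.3232
  (144 − 152.513)²/152.513 = 0.4752
  (162 − 157.277)²/157.277 = 0.1418
  (31 − 75.757)²/75.757 = 26.4423
  (177 − 136.966)²/136.966 = 11.7016
  (183 − 240.592)²/240.592 = 13.7862
  (205 − 115.887)²/115.887 = 68.5247
  (178 − 209.521)²/209.521 = 4.7421
χ² = 15.9602 + 23.3232 + 0.4752 + 0.1418 + 26.4423 + 11.7016 + 13.7862 + 68.5247 + 4.7421 = 165.10

165.10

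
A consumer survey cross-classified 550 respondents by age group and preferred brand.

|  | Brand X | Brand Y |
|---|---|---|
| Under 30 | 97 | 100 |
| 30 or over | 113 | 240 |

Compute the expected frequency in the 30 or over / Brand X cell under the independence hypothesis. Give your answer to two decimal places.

Row total (30 or over) = 353; column total (Brand X) = 210; grand total N = 550.
Expected count = (row total × column total) / N = 353 × 210 / 550 = 134.78.

134.78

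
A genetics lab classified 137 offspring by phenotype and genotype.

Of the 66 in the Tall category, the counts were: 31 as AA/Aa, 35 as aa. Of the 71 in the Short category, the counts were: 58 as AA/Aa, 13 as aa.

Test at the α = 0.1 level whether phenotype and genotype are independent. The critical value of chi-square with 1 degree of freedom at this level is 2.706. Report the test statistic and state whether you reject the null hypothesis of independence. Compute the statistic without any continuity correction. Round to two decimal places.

Row totals: 66, 71. Column totals: 89, 48. Grand total N = 137.
Expected counts (row total × column total / N):
  Tall, AA/Aa: 66×89/137 = 42.876
  Tall, aa: 66×48/137 = 23.124
  Short, AA/Aa: 71×89/137 = 46.124
  Short, aa: 71×48/137 = 24.876
Contributions (O − E)²/E:
  (31 − 42.876)²/42.876 = 3.2895
  (35 − 23.124)²/23.124 = 6.0993
  (58 − 46.124)²/46.124 = 3.0578
  (13 − 24.876)²/24.876 = 5.6697
χ² = 3.2895 + 6.0993 + 3.0578 + 5.6697 = 18.12
df = (2−1)(2−1) = 1. Since 18.12 > 2.706, reject the null hypothesis of independence at α = 0.1.

18.12; reject H₀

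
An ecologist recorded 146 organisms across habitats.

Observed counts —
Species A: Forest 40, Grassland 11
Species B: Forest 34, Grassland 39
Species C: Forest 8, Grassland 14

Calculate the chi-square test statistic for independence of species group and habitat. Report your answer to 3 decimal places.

16.501

Row totals: 51, 73, 22. Column totals: 82, 64. Grand total N = 146.
Expected counts (row total × column total / N):
  Species A, Forest: 51×82/146 = 28.6438
  Species A, Grassland: 51×64/146 = 22.3562
  Species B, Forest: 73×82/146 = 41.0000
  Species B, Grassland: 73×64/146 = 32.0000
  Species C, Forest: 22×82/146 = 12.3562
  Species C, Grassland: 22×64/146 = 9.6438
Contributions (O − E)²/E:
  (40 − 28.6438)²/28.6438 = 4.5023
  (11 − 22.3562)²/22.3562 = 5.7686
  (34 − 41.0000)²/41.0000 = 1.1951
  (39 − 32.0000)²/32.0000 = 1.5313
  (8 − 12.3562)²/12.3562 = 1.5358
  (14 − 9.6438)²/9.6438 = 1.9677
χ² = 4.5023 + 5.7686 + 1.1951 + 1.5313 + 1.5358 + 1.9677 = 16.501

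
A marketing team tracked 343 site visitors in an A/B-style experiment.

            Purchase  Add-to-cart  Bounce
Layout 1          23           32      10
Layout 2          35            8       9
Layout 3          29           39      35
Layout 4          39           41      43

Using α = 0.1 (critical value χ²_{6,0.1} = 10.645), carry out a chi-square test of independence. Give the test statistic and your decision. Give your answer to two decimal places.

Row totals: 65, 52, 103, 123. Column totals: 126, 120, 97. Grand total N = 343.
Expected counts (row total × column total / N):
  Layout 1, Purchase: 65×126/343 = 23.878
  Layout 1, Add-to-cart: 65×120/343 = 22.741
  Layout 1, Bounce: 65×97/343 = 18.382
  Layout 2, Purchase: 52×126/343 = 19.102
  Layout 2, Add-to-cart: 52×120/343 = 18.192
  Layout 2, Bounce: 52×97/343 = 14.706
  Layout 3, Purchase: 103×126/343 = 37.837
  Layout 3, Add-to-cart: 103×120/343 = 36.035
  Layout 3, Bounce: 103×97/343 = 29.128
  Layout 4, Purchase: 123×126/343 = 45.184
  Layout 4, Add-to-cart: 123×120/343 = 43.032
  Layout 4, Bounce: 123×97/343 = 34.784
Contributions (O − E)²/E:
  (23 − 23.878)²/23.878 = 0.0323
  (32 − 22.741)²/22.741 = 3.7698
  (10 − 18.382)²/18.382 = 3.8221
  (35 − 19.102)²/19.102 = 13.2314
  (8 − 18.192)²/18.192 = 5.7100
  (9 − 14.706)²/14.706 = 2.2140
  (29 − 37.837)²/37.837 = 2.0639
  (39 − 36.035)²/36.035 = 0.2440
  (35 − 29.128)²/29.128 = 1.1838
  (39 − 45.184)²/45.184 = 0.8464
  (41 − 43.032)²/43.032 = 0.0960
  (43 − 34.784)²/34.784 = 1.9406
χ² = 0.0323 + 3.7698 + 3.8221 + 13.2314 + 5.7100 + 2.2140 + 2.0639 + 0.2440 + 1.1838 + 0.8464 + 0.0960 + 1.9406 = 35.15
df = (4−1)(3−1) = 6. Since 35.15 > 10.645, reject the null hypothesis of independence at α = 0.1.

35.15; reject H₀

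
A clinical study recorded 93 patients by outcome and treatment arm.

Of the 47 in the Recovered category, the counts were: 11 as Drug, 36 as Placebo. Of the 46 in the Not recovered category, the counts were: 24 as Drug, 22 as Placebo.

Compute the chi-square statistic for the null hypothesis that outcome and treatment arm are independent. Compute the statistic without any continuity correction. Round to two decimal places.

Row totals: 47, 46. Column totals: 35, 58. Grand total N = 93.
Expected counts (row total × column total / N):
  Recovered, Drug: 47×35/93 = 17.688
  Recovered, Placebo: 47×58/93 = 29.312
  Not recovered, Drug: 46×35/93 = 17.312
  Not recovered, Placebo: 46×58/93 = 28.688
Contributions (O − E)²/E:
  (11 − 17.688)²/17.688 = 2.5288
  (36 − 29.312)²/29.312 = 1.5260
  (24 − 17.312)²/17.312 = 2.5837
  (22 − 28.688)²/28.688 = 1.5592
χ² = 2.5288 + 1.5260 + 2.5837 + 1.5592 = 8.20

8.20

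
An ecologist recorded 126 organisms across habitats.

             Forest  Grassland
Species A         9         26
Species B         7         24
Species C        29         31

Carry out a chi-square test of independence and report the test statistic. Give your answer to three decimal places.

Row totals: 35, 31, 60. Column totals: 45, 81. Grand total N = 126.
Expected counts (row total × column total / N):
  Species A, Forest: 35×45/126 = 12.5000
  Species A, Grassland: 35×81/126 = 22.5000
  Species B, Forest: 31×45/126 = 11.0714
  Species B, Grassland: 31×81/126 = 19.9286
  Species C, Forest: 60×45/126 = 21.4286
  Species C, Grassland: 60×81/126 = 38.5714
Contributions (O − E)²/E:
  (9 − 12.5000)²/12.5000 = 0.9800
  (26 − 22.5000)²/22.5000 = 0.5444
  (7 − 11.0714)²/11.0714 = 1.4972
  (24 − 19.9286)²/19.9286 = 0.8318
  (29 − 21.4286)²/21.4286 = 2.6752
  (31 − 38.5714)²/38.5714 = 1.4862
χ² = 0.9800 + 0.5444 + 1.4972 + 0.8318 + 2.6752 + 1.4862 = 8.015

8.015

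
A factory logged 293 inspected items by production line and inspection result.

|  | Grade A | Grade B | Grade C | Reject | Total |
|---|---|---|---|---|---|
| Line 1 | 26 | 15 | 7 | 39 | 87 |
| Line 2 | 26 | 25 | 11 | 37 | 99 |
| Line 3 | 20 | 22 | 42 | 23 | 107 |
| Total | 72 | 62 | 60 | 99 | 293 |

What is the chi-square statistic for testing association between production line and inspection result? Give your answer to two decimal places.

41.58

Grand total N = 293.
Expected counts (row total × column total / N):
  Line 1, Grade A: 87×72/293 = 21.379
  Line 1, Grade B: 87×62/293 = 18.410
  Line 1, Grade C: 87×60/293 = 17.816
  Line 1, Reject: 87×99/293 = 29.396
  Line 2, Grade A: 99×72/293 = 24.328
  Line 2, Grade B: 99×62/293 = 20.949
  Line 2, Grade C: 99×60/293 = 20.273
  Line 2, Reject: 99×99/293 = 33.451
  Line 3, Grade A: 107×72/293 = 26.294
  Line 3, Grade B: 107×62/293 = 22.642
  Line 3, Grade C: 107×60/293 = 21.911
  Line 3, Reject: 107×99/293 = 36.154
Contributions (O − E)²/E:
  (26 − 21.379)²/21.379 = 0.9988
  (15 − 18.410)²/18.410 = 0.6316
  (7 − 17.816)²/17.816 = 6.5663
  (39 − 29.396)²/29.396 = 3.1377
  (26 − 24.328)²/24.328 = 0.1149
  (25 − 20.949)²/20.949 = 0.7834
  (11 − 20.273)²/20.273 = 4.2415
  (37 − 33.451)²/33.451 = 0.3765
  (20 − 26.294)²/26.294 = 1.5066
  (22 − 22.642)²/22.642 = 0.0182
  (42 − 21.911)²/21.911 = 18.4185
  (23 − 36.154)²/36.154 = 4.7859
χ² = 0.9988 + 0.6316 + 6.5663 + 3.1377 + 0.1149 + 0.7834 + 4.2415 + 0.3765 + 1.5066 + 0.0182 + 18.4185 + 4.7859 = 41.58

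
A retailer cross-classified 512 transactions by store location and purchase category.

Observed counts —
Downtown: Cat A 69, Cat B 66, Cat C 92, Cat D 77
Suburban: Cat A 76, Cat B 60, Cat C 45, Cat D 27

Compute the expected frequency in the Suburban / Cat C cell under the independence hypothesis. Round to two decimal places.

Row total (Suburban) = 208; column total (Cat C) = 137; grand total N = 512.
Expected count = (row total × column total) / N = 208 × 137 / 512 = 55.66.

55.66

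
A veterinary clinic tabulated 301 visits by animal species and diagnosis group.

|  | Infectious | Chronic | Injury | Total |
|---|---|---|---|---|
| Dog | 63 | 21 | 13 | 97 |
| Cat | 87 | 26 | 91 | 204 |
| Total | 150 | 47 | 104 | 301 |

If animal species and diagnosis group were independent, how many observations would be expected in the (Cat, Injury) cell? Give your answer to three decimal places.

70.485

Row total (Cat) = 204; column total (Injury) = 104; grand total N = 301.
Expected count = (row total × column total) / N = 204 × 104 / 301 = 70.485.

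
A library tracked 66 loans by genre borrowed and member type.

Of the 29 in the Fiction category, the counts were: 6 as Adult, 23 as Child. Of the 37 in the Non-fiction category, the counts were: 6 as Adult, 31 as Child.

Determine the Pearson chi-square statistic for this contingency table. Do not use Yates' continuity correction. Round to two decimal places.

Row totals: 29, 37. Column totals: 12, 54. Grand total N = 66.
Expected counts (row total × column total / N):
  Fiction, Adult: 29×12/66 = 5.273
  Fiction, Child: 29×54/66 = 23.727
  Non-fiction, Adult: 37×12/66 = 6.727
  Non-fiction, Child: 37×54/66 = 30.273
Contributions (O − E)²/E:
  (6 − 5.273)²/5.273 = 0.1002
  (23 − 23.727)²/23.727 = 0.0223
  (6 − 6.727)²/6.727 = 0.0786
  (31 − 30.273)²/30.273 = 0.0175
χ² = 0.1002 + 0.0223 + 0.0786 + 0.0175 = 0.22

0.22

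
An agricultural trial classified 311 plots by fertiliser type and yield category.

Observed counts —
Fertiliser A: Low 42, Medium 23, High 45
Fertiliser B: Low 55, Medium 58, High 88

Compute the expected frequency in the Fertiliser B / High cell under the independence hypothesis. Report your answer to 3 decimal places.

Row total (Fertiliser B) = 201; column total (High) = 133; grand total N = 311.
Expected count = (row total × column total) / N = 201 × 133 / 311 = 85.958.

85.958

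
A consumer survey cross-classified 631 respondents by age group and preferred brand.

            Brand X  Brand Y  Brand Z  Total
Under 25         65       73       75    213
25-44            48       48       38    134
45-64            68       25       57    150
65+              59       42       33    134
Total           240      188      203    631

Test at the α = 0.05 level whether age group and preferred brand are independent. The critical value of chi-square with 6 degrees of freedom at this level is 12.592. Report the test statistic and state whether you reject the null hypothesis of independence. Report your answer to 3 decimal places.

Grand total N = 631.
Expected counts (row total × column total / N):
  Under 25, Brand X: 213×240/631 = 81.0143
  Under 25, Brand Y: 213×188/631 = 63.4612
  Under 25, Brand Z: 213×203/631 = 68.5246
  25-44, Brand X: 134×240/631 = 50.9667
  25-44, Brand Y: 134×188/631 = 39.9239
  25-44, Brand Z: 134×203/631 = 43.1094
  45-64, Brand X: 150×240/631 = 57.0523
  45-64, Brand Y: 150×188/631 = 44.6910
  45-64, Brand Z: 150×203/631 = 48.2567
  65+, Brand X: 134×240/631 = 50.9667
  65+, Brand Y: 134×188/631 = 39.9239
  65+, Brand Z: 134×203/631 = 43.1094
Contributions (O − E)²/E:
  (65 − 81.0143)²/81.0143 = 3.1656
  (73 − 63.4612)²/63.4612 = 1.4338
  (75 − 68.5246)²/68.5246 = 0.6119
  (48 − 50.9667)²/50.9667 = 0.1727
  (48 − 39.9239)²/39.9239 = 1.6337
  (38 − 43.1094)²/43.1094 = 0.6056
  (68 − 57.0523)²/57.0523 = 2.1007
  (25 − 44.6910)²/44.6910 = 8.6759
  (57 − 48.2567)²/48.2567 = 1.5841
  (59 − 50.9667)²/50.9667 = 1.2662
  (42 − 39.9239)²/39.9239 = 0.1080
  (33 − 43.1094)²/43.1094 = 2.3707
χ² = 3.1656 + 1.4338 + 0.6119 + 0.1727 + 1.6337 + 0.6056 + 2.1007 + 8.6759 + 1.5841 + 1.2662 + 0.1080 + 2.3707 = 23.729
df = (4−1)(3−1) = 6. Since 23.729 > 12.592, reject the null hypothesis of independence at α = 0.05.

23.729; reject H₀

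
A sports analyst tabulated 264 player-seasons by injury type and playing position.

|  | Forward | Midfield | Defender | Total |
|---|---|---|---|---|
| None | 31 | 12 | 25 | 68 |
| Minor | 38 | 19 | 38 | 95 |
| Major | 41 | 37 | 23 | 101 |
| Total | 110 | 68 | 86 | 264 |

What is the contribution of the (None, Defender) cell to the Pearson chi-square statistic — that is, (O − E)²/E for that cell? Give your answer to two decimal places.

Row total (None) = 68; column total (Defender) = 86; N = 264.
Expected count E = 68 × 86 / 264 = 22.152.
Contribution = (O − E)²/E = (25 − 22.152)² / 22.152 = 0.37.

0.37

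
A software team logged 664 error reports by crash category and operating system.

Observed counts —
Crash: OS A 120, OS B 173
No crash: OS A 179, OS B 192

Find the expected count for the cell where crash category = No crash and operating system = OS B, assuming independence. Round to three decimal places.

Row total (No crash) = 371; column total (OS B) = 365; grand total N = 664.
Expected count = (row total × column total) / N = 371 × 365 / 664 = 203.938.

203.938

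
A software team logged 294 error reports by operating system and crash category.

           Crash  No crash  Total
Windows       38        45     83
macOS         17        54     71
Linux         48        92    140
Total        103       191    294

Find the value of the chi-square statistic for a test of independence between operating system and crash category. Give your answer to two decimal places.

Grand total N = 294.
Expected counts (row total × column total / N):
  Windows, Crash: 83×103/294 = 29.078
  Windows, No crash: 83×191/294 = 53.922
  macOS, Crash: 71×103/294 = 24.874
  macOS, No crash: 71×191/294 = 46.126
  Linux, Crash: 140×103/294 = 49.048
  Linux, No crash: 140×191/294 = 90.952
Contributions (O − E)²/E:
  (38 − 29.078)²/29.078 = 2.7375
  (45 − 53.922)²/53.922 = 1.4762
  (17 − 24.874)²/24.874 = 2.4926
  (54 − 46.126)²/46.126 = 1.3441
  (48 − 49.048)²/49.048 = 0.0224
  (92 − 90.952)²/90.952 = 0.0121
χ² = 2.7375 + 1.4762 + 2.4926 + 1.3441 + 0.0224 + 0.0121 = 8.08

8.08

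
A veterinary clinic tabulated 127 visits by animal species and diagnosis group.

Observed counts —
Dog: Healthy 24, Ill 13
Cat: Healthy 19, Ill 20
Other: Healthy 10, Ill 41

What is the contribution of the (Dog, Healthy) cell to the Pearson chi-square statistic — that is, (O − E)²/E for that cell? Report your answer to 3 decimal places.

Row total (Dog) = 37; column total (Healthy) = 53; N = 127.
Expected count E = 37 × 53 / 127 = 15.4409.
Contribution = (O − E)²/E = (24 − 15.4409)² / 15.4409 = 4.744.

4.744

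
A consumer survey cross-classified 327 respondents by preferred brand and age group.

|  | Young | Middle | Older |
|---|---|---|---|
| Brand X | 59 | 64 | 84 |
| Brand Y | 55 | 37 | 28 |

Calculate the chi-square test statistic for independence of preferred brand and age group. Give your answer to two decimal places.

Row totals: 207, 120. Column totals: 114, 101, 112. Grand total N = 327.
Expected counts (row total × column total / N):
  Brand X, Young: 207×114/327 = 72.165
  Brand X, Middle: 207×101/327 = 63.936
  Brand X, Older: 207×112/327 = 70.899
  Brand Y, Young: 120×114/327 = 41.835
  Brand Y, Middle: 120×101/327 = 37.064
  Brand Y, Older: 120×112/327 = 41.101
Contributions (O − E)²/E:
  (59 − 72.165)²/72.165 = 2.4017
  (64 − 63.936)²/63.936 = 0.0001
  (84 − 70.899)²/70.899 = 2.4209
  (55 − 41.835)²/41.835 = 4.1429
  (37 − 37.064)²/37.064 = 0.0001
  (28 − 41.101)²/41.101 = 4.1760
χ² = 2.4017 + 0.0001 + 2.4209 + 4.1429 + 0.0001 + 4.1760 = 13.14

13.14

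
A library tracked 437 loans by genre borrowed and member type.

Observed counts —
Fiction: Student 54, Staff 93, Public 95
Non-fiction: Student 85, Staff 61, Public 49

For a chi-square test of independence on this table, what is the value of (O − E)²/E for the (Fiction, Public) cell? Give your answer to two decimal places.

2.92

Row total (Fiction) = 242; column total (Public) = 144; N = 437.
Expected count E = 242 × 144 / 437 = 79.744.
Contribution = (O − E)²/E = (95 − 79.744)² / 79.744 = 2.92.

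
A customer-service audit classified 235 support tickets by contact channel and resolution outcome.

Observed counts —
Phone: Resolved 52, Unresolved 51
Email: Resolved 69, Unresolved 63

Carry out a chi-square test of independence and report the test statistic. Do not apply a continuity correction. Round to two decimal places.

0.07

Row totals: 103, 132. Column totals: 121, 114. Grand total N = 235.
Expected counts (row total × column total / N):
  Phone, Resolved: 103×121/235 = 53.034
  Phone, Unresolved: 103×114/235 = 49.966
  Email, Resolved: 132×121/235 = 67.966
  Email, Unresolved: 132×114/235 = 64.034
Contributions (O − E)²/E:
  (52 − 53.034)²/53.034 = 0.0202
  (51 − 49.966)²/49.966 = 0.0214
  (69 − 67.966)²/67.966 = 0.0157
  (63 − 64.034)²/64.034 = 0.0167
χ² = 0.0202 + 0.0214 + 0.0157 + 0.0167 = 0.07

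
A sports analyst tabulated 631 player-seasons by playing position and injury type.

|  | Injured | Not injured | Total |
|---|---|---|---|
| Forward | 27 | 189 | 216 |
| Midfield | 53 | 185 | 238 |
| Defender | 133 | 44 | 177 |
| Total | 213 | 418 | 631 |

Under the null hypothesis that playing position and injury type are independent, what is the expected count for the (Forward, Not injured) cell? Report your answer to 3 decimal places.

143.087

Row total (Forward) = 216; column total (Not injured) = 418; grand total N = 631.
Expected count = (row total × column total) / N = 216 × 418 / 631 = 143.087.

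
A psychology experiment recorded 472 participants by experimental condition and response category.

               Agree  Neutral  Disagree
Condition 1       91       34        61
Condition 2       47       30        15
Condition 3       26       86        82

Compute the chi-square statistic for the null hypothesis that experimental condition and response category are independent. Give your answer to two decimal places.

Row totals: 186, 92, 194. Column totals: 164, 150, 158. Grand total N = 472.
Expected counts (row total × column total / N):
  Condition 1, Agree: 186×164/472 = 64.6271
  Condition 1, Neutral: 186×150/472 = 59.1102
  Condition 1, Disagree: 186×158/472 = 62.2627
  Condition 2, Agree: 92×164/472 = 31.9661
  Condition 2, Neutral: 92×150/472 = 29.2373
  Condition 2, Disagree: 92×158/472 = 30.7966
  Condition 3, Agree: 194×164/472 = 67.4068
  Condition 3, Neutral: 194×150/472 = 61.6525
  Condition 3, Disagree: 194×158/472 = 64.9407
Contributions (O − E)²/E:
  (91 − 64.6271)²/64.6271 = 10.7622
  (34 − 59.1102)²/59.1102 = 10.6669
  (61 − 62.2627)²/62.2627 = 0.0256
  (47 − 31.9661)²/31.9661 = 7.0706
  (30 − 29.2373)²/29.2373 = 0.0199
  (15 − 30.7966)²/30.7966 = 8.1026
  (26 − 67.4068)²/67.4068 = 25.4355
  (86 − 61.6525)²/61.6525 = 9.6152
  (82 − 64.9407)²/64.9407 = 4.4813
χ² = 10.7622 + 10.6669 + 0.0256 + 7.0706 + 0.0199 + 8.1026 + 25.4355 + 9.6152 + 4.4813 = 76.18

76.18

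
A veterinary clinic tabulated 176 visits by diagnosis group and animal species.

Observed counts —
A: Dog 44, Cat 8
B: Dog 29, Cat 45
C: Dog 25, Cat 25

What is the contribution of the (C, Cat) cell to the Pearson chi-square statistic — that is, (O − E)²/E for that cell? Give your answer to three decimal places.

Row total (C) = 50; column total (Cat) = 78; N = 176.
Expected count E = 50 × 78 / 176 = 22.1591.
Contribution = (O − E)²/E = (25 − 22.1591)² / 22.1591 = 0.364.

0.364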